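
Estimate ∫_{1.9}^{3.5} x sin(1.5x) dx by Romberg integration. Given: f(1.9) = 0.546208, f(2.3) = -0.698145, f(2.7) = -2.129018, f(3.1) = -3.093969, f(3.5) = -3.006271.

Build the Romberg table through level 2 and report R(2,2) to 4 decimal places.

-2.9176

R(0,0) (trapezoid, 1 panel, h=1.6000): -1.968050
R(1,0) (trapezoid, 2 panels, h=0.8000): -2.687240
R(2,0) (trapezoid, 4 panels, h=0.4000): -2.860465
R(1,1) = -2.687240 + (-2.687240 − (-1.968050))/3 = -2.926970
R(2,1) = -2.860465 + (-2.860465 − (-2.687240))/3 = -2.918207
R(2,2) = -2.918207 + (-2.918207 − (-2.926970))/15 = -2.917623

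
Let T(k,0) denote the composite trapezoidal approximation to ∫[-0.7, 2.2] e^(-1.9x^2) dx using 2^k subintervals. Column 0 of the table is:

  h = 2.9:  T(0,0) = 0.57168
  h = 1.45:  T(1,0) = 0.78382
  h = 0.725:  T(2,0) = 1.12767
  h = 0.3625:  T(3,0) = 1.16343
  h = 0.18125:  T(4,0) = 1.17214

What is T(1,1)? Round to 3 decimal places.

T(1,1) = (4·0.78382 − 0.57168) / 3 = 0.85453

0.855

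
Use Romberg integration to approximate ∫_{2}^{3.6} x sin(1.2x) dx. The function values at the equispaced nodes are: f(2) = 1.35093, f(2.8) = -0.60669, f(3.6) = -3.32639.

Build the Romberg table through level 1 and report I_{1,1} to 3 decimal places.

I_{0,0} (trapezoid, 1 panel, h=1.6000): -1.58037
I_{1,0} (trapezoid, 2 panels, h=0.8000): -1.27554
I_{1,1} = -1.27554 + (-1.27554 − (-1.58037))/3 = -1.17393

-1.174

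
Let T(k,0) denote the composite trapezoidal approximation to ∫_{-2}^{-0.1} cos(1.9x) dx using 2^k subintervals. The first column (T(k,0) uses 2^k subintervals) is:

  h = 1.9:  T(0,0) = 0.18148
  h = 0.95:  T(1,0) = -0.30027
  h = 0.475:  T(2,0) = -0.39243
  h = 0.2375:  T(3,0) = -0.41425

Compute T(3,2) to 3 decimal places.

Richardson extrapolation on the trapezoidal column (denominator 4−1=3):
T(2,1) = (4·(-0.39243) − (-0.30027)) / 3 = -0.42315
T(3,1) = -0.41425 + (-0.41425 − (-0.39243))/3 = -0.42152
T(3,2) = -0.42152 + (-0.42152 − (-0.42315))/15 = -0.42141

-0.421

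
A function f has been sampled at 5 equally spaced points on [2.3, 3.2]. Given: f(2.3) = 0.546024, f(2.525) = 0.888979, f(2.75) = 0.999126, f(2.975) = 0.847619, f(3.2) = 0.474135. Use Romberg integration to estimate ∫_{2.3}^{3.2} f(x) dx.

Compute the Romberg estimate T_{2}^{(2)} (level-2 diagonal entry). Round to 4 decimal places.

0.7470

T_{0}^{(0)} (trapezoid, 1 panel, h=0.9000): 0.459072
T_{1}^{(0)} (trapezoid, 2 panels, h=0.4500): 0.679142
T_{2}^{(0)} (trapezoid, 4 panels, h=0.2250): 0.730306
T_{1}^{(1)} = 0.679142 + (0.679142 − 0.459072)/3 = 0.752499
T_{2}^{(1)} = 0.730306 + (0.730306 − 0.679142)/3 = 0.747361
T_{2}^{(2)} = 0.747361 + (0.747361 − 0.752499)/15 = 0.747018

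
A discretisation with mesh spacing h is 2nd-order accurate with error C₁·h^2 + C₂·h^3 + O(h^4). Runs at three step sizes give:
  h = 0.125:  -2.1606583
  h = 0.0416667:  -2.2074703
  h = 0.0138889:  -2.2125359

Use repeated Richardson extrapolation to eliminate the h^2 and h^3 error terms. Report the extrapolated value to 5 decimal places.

-2.21316

First eliminate the h^2 term (factor 3^2 = 9):
  B₁ = (9·(-2.2074703) − (-2.1606583))/8 = -2.2133218
  B₂ = (9·(-2.2125359) − (-2.2074703))/8 = -2.2131691
Then eliminate the h^3 term (factor 3^3 = 27):
  (27·(-2.2131691) − (-2.2133218))/26 = -2.2131632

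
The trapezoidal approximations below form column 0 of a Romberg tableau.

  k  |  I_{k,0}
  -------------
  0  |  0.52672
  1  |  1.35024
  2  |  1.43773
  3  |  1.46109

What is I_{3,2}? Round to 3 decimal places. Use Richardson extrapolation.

Richardson extrapolation on the trapezoidal column (denominator 4−1=3):
I_{2,1} = (4·1.43773 − 1.35024) / 3 = 1.46689
I_{3,1} = (4·1.46109 − 1.43773) / 3 = 1.46888
I_{3,2} = 1.46888 + (1.46888 − 1.46689)/15 = 1.46901

1.469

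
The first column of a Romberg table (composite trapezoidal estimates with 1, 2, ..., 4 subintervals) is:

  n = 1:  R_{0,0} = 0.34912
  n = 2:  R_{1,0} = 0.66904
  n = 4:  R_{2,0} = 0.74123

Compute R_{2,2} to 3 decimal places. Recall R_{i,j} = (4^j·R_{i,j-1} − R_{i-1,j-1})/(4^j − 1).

0.765

R_{1,1} = (4·0.66904 − 0.34912) / 3 = 0.77568
R_{2,1} = 0.74123 + (0.74123 − 0.66904)/3 = 0.76529
R_{2,2} = (16·0.76529 − 0.77568) / 15 = 0.76460
(Column j=1 coincides with Simpson's rule on the same nodes.)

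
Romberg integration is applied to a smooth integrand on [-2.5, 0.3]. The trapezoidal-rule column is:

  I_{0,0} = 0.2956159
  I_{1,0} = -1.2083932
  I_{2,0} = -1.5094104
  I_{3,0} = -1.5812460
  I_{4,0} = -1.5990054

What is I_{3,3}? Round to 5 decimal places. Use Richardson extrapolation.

-1.60492

Richardson extrapolation on the trapezoidal column (denominator 4−1=3):
I_{1,1} = -1.2083932 + (-1.2083932 − 0.2956159)/3 = -1.7097296
I_{2,1} = -1.5094104 + (-1.5094104 − (-1.2083932))/3 = -1.6097495
I_{3,1} = (4·(-1.5812460) − (-1.5094104)) / 3 = -1.6051912
I_{2,2} = (16·(-1.6097495) − (-1.7097296)) / 15 = -1.6030842
I_{3,2} = (16·(-1.6051912) − (-1.6097495)) / 15 = -1.6048873
I_{3,3} = -1.6048873 + (-1.6048873 − (-1.6030842))/63 = -1.6049159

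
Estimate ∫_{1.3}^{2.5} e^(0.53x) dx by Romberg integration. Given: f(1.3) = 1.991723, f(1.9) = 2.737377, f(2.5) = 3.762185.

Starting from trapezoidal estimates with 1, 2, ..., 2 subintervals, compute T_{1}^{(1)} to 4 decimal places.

T_{0}^{(0)} (trapezoid, 1 panel, h=1.2000): 3.452345
T_{1}^{(0)} (trapezoid, 2 panels, h=0.6000): 3.368599
T_{1}^{(1)} = 3.368599 + (3.368599 − 3.452345)/3 = 3.340684

3.3407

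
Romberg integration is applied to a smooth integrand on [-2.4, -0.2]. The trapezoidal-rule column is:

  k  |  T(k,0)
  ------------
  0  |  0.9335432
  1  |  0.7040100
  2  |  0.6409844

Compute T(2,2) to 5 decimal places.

T(1,1) = (4·0.7040100 − 0.9335432) / 3 = 0.6274989
T(2,1) = 0.6409844 + (0.6409844 − 0.7040100)/3 = 0.6199759
T(2,2) = (16·0.6199759 − 0.6274989) / 15 = 0.6194744

0.61947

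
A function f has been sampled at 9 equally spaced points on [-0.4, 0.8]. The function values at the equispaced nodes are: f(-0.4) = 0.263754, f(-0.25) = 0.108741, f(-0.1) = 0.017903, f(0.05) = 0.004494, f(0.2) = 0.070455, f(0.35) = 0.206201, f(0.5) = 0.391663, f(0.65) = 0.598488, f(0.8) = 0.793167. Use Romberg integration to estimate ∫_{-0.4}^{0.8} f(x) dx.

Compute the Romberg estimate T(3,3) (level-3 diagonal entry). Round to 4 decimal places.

0.2845

T(0,0) (trapezoid, 1 panel, h=1.2000): 0.634153
T(1,0) (trapezoid, 2 panels, h=0.6000): 0.359349
T(2,0) (trapezoid, 4 panels, h=0.3000): 0.302544
T(3,0) (trapezoid, 8 panels, h=0.1500): 0.288961
T(1,1) = 0.359349 + (0.359349 − 0.634153)/3 = 0.267748
T(2,1) = 0.302544 + (0.302544 − 0.359349)/3 = 0.283609
T(3,1) = 0.288961 + (0.288961 − 0.302544)/3 = 0.284433
T(2,2) = 0.283609 + (0.283609 − 0.267748)/15 = 0.284666
T(3,2) = 0.284433 + (0.284433 − 0.283609)/15 = 0.284488
T(3,3) = 0.284488 + (0.284488 − 0.284666)/63 = 0.284485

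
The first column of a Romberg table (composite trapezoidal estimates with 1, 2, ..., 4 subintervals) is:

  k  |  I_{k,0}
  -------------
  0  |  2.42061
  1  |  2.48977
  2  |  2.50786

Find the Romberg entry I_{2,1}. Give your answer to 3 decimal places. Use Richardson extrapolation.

2.514

I_{2,1} = 2.50786 + (2.50786 − 2.48977)/3 = 2.51389
(Column j=1 coincides with Simpson's rule on the same nodes.)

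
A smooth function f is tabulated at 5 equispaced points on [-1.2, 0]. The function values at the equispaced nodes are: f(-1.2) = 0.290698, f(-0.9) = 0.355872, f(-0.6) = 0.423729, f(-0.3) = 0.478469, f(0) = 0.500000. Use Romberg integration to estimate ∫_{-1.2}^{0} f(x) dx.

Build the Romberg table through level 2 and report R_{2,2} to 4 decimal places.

0.4976

R_{0,0} (trapezoid, 1 panel, h=1.2000): 0.474419
R_{1,0} (trapezoid, 2 panels, h=0.6000): 0.491447
R_{2,0} (trapezoid, 4 panels, h=0.3000): 0.496026
R_{1,1} = 0.491447 + (0.491447 − 0.474419)/3 = 0.497123
R_{2,1} = 0.496026 + (0.496026 − 0.491447)/3 = 0.497552
R_{2,2} = 0.497552 + (0.497552 − 0.497123)/15 = 0.497581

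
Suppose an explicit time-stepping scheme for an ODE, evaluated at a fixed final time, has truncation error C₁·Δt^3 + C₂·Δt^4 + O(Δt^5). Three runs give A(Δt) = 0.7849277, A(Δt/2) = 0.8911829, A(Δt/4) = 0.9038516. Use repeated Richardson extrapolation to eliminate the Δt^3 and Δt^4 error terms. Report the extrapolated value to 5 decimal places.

0.90561

First eliminate the Δt^3 term (factor 2^3 = 8):
  B₁ = (8·0.8911829 − 0.7849277)/7 = 0.9063622
  B₂ = (8·0.9038516 − 0.8911829)/7 = 0.9056614
Then eliminate the Δt^4 term (factor 2^4 = 16):
  (16·0.9056614 − 0.9063622)/15 = 0.9056147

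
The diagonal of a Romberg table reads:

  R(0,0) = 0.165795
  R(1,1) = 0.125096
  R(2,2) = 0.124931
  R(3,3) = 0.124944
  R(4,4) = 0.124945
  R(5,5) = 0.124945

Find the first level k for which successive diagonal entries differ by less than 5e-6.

|R(1,1) − R(0,0)| = 0.040699 ≥ 5e-6
|R(2,2) − R(1,1)| = 0.000165 ≥ 5e-6
|R(3,3) − R(2,2)| = 0.000013 ≥ 5e-6
|R(4,4) − R(3,3)| = 0.000001 < 5e-6

k = 4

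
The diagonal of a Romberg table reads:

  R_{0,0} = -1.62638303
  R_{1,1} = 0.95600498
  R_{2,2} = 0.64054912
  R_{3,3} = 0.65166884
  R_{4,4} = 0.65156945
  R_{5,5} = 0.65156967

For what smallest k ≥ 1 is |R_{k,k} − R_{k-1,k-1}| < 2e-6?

k = 5

|R_{1,1} − R_{0,0}| = 2.58238801 ≥ 2e-6
|R_{2,2} − R_{1,1}| = 0.31545586 ≥ 2e-6
|R_{3,3} − R_{2,2}| = 0.01111972 ≥ 2e-6
|R_{4,4} − R_{3,3}| = 0.00009939 ≥ 2e-6
|R_{5,5} − R_{4,4}| = 0.00000022 < 2e-6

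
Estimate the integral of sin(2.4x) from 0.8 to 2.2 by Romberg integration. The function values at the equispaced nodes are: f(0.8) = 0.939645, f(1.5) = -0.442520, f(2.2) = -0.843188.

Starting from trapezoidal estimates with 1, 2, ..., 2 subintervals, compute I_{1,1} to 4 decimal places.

-0.3905

I_{0,0} (trapezoid, 1 panel, h=1.4000): 0.067520
I_{1,0} (trapezoid, 2 panels, h=0.7000): -0.276004
I_{1,1} = -0.276004 + (-0.276004 − 0.067520)/3 = -0.390512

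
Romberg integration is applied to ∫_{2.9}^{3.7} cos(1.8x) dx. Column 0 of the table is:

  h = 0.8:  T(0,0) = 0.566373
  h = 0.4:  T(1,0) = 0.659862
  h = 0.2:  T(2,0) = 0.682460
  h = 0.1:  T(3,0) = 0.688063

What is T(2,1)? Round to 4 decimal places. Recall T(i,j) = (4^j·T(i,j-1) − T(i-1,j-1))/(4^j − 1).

T(2,1) = (4·0.682460 − 0.659862) / 3 = 0.689993

0.6900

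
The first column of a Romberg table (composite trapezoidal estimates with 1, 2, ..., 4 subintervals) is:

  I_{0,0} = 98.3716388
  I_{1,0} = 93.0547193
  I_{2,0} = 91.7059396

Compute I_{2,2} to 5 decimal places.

91.25461

I_{1,1} = 93.0547193 + (93.0547193 − 98.3716388)/3 = 91.2824128
I_{2,1} = 91.7059396 + (91.7059396 − 93.0547193)/3 = 91.2563464
I_{2,2} = (16·91.2563464 − 91.2824128) / 15 = 91.2546086
(Column j=1 coincides with Simpson's rule on the same nodes.)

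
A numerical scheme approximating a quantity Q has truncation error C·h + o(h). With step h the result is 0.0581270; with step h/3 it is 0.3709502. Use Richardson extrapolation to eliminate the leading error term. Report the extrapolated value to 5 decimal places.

Extrapolated value = (3·A(h/3) − A(h)) / (3 − 1)
= (3·0.3709502 − 0.0581270) / 2
= 1.0547236 / 2 = 0.5273618

0.52736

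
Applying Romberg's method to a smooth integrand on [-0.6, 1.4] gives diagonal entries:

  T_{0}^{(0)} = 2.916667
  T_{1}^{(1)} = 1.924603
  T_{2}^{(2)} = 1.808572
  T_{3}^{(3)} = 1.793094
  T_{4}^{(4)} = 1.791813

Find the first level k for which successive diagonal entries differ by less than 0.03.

|T_{1}^{(1)} − T_{0}^{(0)}| = 0.992064 ≥ 0.03
|T_{2}^{(2)} − T_{1}^{(1)}| = 0.116031 ≥ 0.03
|T_{3}^{(3)} − T_{2}^{(2)}| = 0.015478 < 0.03

k = 3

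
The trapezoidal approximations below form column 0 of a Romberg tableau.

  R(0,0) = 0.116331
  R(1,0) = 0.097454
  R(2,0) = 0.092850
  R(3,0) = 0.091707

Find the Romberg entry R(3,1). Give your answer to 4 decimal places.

Richardson extrapolation on the trapezoidal column (denominator 4−1=3):
R(3,1) = 0.091707 + (0.091707 − 0.092850)/3 = 0.091326

0.0913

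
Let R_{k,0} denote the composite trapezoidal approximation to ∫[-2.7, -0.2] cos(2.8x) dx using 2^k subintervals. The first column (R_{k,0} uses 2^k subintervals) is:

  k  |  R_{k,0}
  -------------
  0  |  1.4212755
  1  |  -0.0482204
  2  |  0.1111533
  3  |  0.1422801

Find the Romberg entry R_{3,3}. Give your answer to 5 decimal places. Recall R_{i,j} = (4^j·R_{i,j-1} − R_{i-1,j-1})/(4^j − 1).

0.15094

Richardson extrapolation on the trapezoidal column (denominator 4−1=3):
R_{1,1} = (4·(-0.0482204) − 1.4212755) / 3 = -0.5380524
R_{2,1} = 0.1111533 + (0.1111533 − (-0.0482204))/3 = 0.1642779
R_{3,1} = (4·0.1422801 − 0.1111533) / 3 = 0.1526557
R_{2,2} = 0.1642779 + (0.1642779 − (-0.5380524))/15 = 0.2110999
R_{3,2} = 0.1526557 + (0.1526557 − 0.1642779)/15 = 0.1518809
R_{3,3} = 0.1518809 + (0.1518809 − 0.2110999)/63 = 0.1509409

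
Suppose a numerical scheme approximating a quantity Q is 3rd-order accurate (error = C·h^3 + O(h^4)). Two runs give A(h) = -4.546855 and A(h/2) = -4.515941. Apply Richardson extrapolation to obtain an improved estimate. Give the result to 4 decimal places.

The leading error scales as h^3; refining by a factor of 2 reduces it by 2^3 = 8.
Extrapolated value = (8·A(h/2) − A(h)) / (8 − 1)
= (8·(-4.515941) − (-4.546855)) / 7
= -31.580673 / 7 = -4.511525

-4.5115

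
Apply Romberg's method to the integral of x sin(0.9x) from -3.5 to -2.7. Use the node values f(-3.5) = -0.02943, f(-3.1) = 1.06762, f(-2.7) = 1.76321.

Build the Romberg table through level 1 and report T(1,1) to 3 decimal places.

T(0,0) (trapezoid, 1 panel, h=0.8000): 0.69351
T(1,0) (trapezoid, 2 panels, h=0.4000): 0.77380
T(1,1) = 0.77380 + (0.77380 − 0.69351)/3 = 0.80056

0.801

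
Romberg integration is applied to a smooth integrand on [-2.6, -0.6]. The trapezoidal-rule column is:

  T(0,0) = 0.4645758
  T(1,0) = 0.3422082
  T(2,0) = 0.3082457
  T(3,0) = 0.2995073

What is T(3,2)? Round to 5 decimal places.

Richardson extrapolation on the trapezoidal column (denominator 4−1=3):
T(2,1) = (4·0.3082457 − 0.3422082) / 3 = 0.2969249
T(3,1) = (4·0.2995073 − 0.3082457) / 3 = 0.2965945
T(3,2) = (16·0.2965945 − 0.2969249) / 15 = 0.2965725

0.29657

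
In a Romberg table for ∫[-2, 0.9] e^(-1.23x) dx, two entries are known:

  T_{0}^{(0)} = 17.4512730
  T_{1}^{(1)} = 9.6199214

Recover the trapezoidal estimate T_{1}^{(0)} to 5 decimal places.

11.57776

From T_{1}^{(1)} = (4·T_{1}^{(0)} − T_{0}^{(0)})/3, solve for T_{1}^{(0)}:
4·T_{1}^{(0)} = 3·9.6199214 + 17.4512730 = 46.3110372
T_{1}^{(0)} = 11.5777593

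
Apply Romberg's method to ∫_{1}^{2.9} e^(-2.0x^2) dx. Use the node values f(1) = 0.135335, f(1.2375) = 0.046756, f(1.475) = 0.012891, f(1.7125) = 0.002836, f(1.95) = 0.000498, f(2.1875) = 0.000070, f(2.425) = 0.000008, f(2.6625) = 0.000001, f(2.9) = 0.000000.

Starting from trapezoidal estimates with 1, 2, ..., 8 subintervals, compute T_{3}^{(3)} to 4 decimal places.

T_{0}^{(0)} (trapezoid, 1 panel, h=1.9000): 0.128568
T_{1}^{(0)} (trapezoid, 2 panels, h=0.9500): 0.064757
T_{2}^{(0)} (trapezoid, 4 panels, h=0.4750): 0.038506
T_{3}^{(0)} (trapezoid, 8 panels, h=0.2375): 0.031048
T_{1}^{(1)} = 0.064757 + (0.064757 − 0.128568)/3 = 0.043487
T_{2}^{(1)} = 0.038506 + (0.038506 − 0.064757)/3 = 0.029756
T_{3}^{(1)} = 0.031048 + (0.031048 − 0.038506)/3 = 0.028562
T_{2}^{(2)} = 0.029756 + (0.029756 − 0.043487)/15 = 0.028841
T_{3}^{(2)} = 0.028562 + (0.028562 − 0.029756)/15 = 0.028482
T_{3}^{(3)} = 0.028482 + (0.028482 − 0.028841)/63 = 0.028476

0.0285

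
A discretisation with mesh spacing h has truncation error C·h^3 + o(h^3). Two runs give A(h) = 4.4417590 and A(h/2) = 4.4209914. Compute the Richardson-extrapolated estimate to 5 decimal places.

4.41802

The leading error scales as h^3; refining by a factor of 2 reduces it by 2^3 = 8.
Extrapolated value = (8·A(h/2) − A(h)) / (8 − 1)
= (8·4.4209914 − 4.4417590) / 7
= 30.9261722 / 7 = 4.4180246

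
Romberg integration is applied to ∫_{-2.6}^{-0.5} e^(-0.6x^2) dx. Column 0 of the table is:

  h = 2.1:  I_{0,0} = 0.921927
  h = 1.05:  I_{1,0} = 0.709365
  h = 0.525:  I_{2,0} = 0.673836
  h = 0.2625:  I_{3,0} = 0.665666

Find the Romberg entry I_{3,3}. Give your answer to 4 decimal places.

Richardson extrapolation on the trapezoidal column (denominator 4−1=3):
I_{1,1} = 0.709365 + (0.709365 − 0.921927)/3 = 0.638511
I_{2,1} = 0.673836 + (0.673836 − 0.709365)/3 = 0.661993
I_{3,1} = (4·0.665666 − 0.673836) / 3 = 0.662943
I_{2,2} = (16·0.661993 − 0.638511) / 15 = 0.663558
I_{3,2} = (16·0.662943 − 0.661993) / 15 = 0.663006
I_{3,3} = (64·0.663006 − 0.663558) / 63 = 0.662997

0.6630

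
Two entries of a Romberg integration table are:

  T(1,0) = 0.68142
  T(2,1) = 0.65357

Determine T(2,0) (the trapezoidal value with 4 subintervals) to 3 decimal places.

0.661

From T(2,1) = (4·T(2,0) − T(1,0))/3, solve for T(2,0):
4·T(2,0) = 3·0.65357 + 0.68142 = 2.64213
T(2,0) = 0.66053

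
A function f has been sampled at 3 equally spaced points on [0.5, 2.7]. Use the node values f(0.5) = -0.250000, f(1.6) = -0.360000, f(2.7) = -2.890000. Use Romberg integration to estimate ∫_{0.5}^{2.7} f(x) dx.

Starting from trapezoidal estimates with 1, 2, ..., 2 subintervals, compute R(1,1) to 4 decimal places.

-1.6793

R(0,0) (trapezoid, 1 panel, h=2.2000): -3.454000
R(1,0) (trapezoid, 2 panels, h=1.1000): -2.123000
R(1,1) = -2.123000 + (-2.123000 − (-3.454000))/3 = -1.679333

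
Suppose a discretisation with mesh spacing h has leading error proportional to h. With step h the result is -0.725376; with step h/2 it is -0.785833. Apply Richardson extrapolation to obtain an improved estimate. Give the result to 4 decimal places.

Extrapolated value = (2·A(h/2) − A(h)) / (2 − 1)
= (2·(-0.785833) − (-0.725376)) / 1
= -0.846290 / 1 = -0.846290

-0.8463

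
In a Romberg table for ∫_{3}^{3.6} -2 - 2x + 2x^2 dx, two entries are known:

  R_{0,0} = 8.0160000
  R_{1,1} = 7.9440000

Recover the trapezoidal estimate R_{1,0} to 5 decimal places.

From R_{1,1} = (4·R_{1,0} − R_{0,0})/3, solve for R_{1,0}:
4·R_{1,0} = 3·7.9440000 + 8.0160000 = 31.8480000
R_{1,0} = 7.9620000

7.96200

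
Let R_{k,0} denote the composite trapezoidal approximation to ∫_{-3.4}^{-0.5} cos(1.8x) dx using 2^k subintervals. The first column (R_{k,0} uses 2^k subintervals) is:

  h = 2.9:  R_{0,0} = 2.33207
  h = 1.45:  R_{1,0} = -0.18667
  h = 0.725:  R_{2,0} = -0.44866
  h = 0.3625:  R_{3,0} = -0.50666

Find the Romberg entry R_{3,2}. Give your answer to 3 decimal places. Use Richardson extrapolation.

-0.525

R_{2,1} = (4·(-0.44866) − (-0.18667)) / 3 = -0.53599
R_{3,1} = (4·(-0.50666) − (-0.44866)) / 3 = -0.52599
R_{3,2} = (16·(-0.52599) − (-0.53599)) / 15 = -0.52532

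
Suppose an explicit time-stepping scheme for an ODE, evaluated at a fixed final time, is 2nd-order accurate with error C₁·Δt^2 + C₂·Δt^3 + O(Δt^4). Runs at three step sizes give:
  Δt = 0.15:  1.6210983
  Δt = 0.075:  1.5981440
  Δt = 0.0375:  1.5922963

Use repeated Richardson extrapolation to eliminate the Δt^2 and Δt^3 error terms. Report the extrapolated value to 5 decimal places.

1.59033

First eliminate the Δt^2 term (factor 2^2 = 4):
  B₁ = (4·1.5981440 − 1.6210983)/3 = 1.5904926
  B₂ = (4·1.5922963 − 1.5981440)/3 = 1.5903471
Then eliminate the Δt^3 term (factor 2^3 = 8):
  (8·1.5903471 − 1.5904926)/7 = 1.5903263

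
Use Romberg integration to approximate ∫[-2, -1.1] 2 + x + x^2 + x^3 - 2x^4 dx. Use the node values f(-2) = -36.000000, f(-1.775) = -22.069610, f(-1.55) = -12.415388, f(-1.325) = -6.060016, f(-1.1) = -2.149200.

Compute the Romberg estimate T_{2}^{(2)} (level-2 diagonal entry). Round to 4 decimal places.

T_{0}^{(0)} (trapezoid, 1 panel, h=0.9000): -17.167140
T_{1}^{(0)} (trapezoid, 2 panels, h=0.4500): -14.170495
T_{2}^{(0)} (trapezoid, 4 panels, h=0.2250): -13.414413
T_{1}^{(1)} = -14.170495 + (-14.170495 − (-17.167140))/3 = -13.171613
T_{2}^{(1)} = -13.414413 + (-13.414413 − (-14.170495))/3 = -13.162386
T_{2}^{(2)} = -13.162386 + (-13.162386 − (-13.171613))/15 = -13.161771

-13.1618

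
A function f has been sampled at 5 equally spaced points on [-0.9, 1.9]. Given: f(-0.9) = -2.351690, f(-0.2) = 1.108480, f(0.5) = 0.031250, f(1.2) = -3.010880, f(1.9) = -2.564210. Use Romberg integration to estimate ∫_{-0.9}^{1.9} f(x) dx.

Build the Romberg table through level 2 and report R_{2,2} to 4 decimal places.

-2.9529

R_{0,0} (trapezoid, 1 panel, h=2.8000): -6.882260
R_{1,0} (trapezoid, 2 panels, h=1.4000): -3.397380
R_{2,0} (trapezoid, 4 panels, h=0.7000): -3.030370
R_{1,1} = -3.397380 + (-3.397380 − (-6.882260))/3 = -2.235753
R_{2,1} = -3.030370 + (-3.030370 − (-3.397380))/3 = -2.908033
R_{2,2} = -2.908033 + (-2.908033 − (-2.235753))/15 = -2.952852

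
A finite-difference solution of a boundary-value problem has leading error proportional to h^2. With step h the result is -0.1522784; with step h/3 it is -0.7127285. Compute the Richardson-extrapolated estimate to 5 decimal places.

Extrapolated value = (9·A(h/3) − A(h)) / (9 − 1)
= (9·(-0.7127285) − (-0.1522784)) / 8
= -6.2622781 / 8 = -0.7827848

-0.78278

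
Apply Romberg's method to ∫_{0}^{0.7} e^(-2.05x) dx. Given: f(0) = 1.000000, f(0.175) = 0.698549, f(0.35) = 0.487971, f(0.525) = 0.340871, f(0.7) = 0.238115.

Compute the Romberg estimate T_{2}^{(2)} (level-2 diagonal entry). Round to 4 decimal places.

T_{0}^{(0)} (trapezoid, 1 panel, h=0.7000): 0.433340
T_{1}^{(0)} (trapezoid, 2 panels, h=0.3500): 0.387460
T_{2}^{(0)} (trapezoid, 4 panels, h=0.1750): 0.375628
T_{1}^{(1)} = 0.387460 + (0.387460 − 0.433340)/3 = 0.372167
T_{2}^{(1)} = 0.375628 + (0.375628 − 0.387460)/3 = 0.371684
T_{2}^{(2)} = 0.371684 + (0.371684 − 0.372167)/15 = 0.371652

0.3717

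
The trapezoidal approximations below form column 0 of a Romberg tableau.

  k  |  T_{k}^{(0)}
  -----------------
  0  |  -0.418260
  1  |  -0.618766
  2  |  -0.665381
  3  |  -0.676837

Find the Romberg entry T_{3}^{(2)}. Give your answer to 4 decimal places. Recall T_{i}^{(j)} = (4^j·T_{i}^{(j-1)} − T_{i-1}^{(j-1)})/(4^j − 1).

-0.6806

T_{2}^{(1)} = -0.665381 + (-0.665381 − (-0.618766))/3 = -0.680919
T_{3}^{(1)} = (4·(-0.676837) − (-0.665381)) / 3 = -0.680656
T_{3}^{(2)} = -0.680656 + (-0.680656 − (-0.680919))/15 = -0.680638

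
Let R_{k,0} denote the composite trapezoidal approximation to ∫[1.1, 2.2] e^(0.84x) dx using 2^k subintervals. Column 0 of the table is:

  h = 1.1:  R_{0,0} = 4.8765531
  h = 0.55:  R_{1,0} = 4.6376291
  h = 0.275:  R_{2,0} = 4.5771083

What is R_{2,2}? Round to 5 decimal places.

4.55686

Richardson extrapolation on the trapezoidal column (denominator 4−1=3):
R_{1,1} = 4.6376291 + (4.6376291 − 4.8765531)/3 = 4.5579878
R_{2,1} = (4·4.5771083 − 4.6376291) / 3 = 4.5569347
R_{2,2} = 4.5569347 + (4.5569347 − 4.5579878)/15 = 4.5568645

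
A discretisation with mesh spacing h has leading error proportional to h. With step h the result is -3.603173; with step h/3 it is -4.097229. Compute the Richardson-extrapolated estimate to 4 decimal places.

Extrapolated value = (3·A(h/3) − A(h)) / (3 − 1)
= (3·(-4.097229) − (-3.603173)) / 2
= -8.688514 / 2 = -4.344257

-4.3443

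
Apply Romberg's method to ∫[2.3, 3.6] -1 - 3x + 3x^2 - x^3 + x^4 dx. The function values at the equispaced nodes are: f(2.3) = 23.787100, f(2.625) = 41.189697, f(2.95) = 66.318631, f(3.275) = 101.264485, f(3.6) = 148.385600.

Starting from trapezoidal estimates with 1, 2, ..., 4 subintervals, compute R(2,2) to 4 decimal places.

R(0,0) (trapezoid, 1 panel, h=1.3000): 111.912255
R(1,0) (trapezoid, 2 panels, h=0.6500): 99.063238
R(2,0) (trapezoid, 4 panels, h=0.3250): 95.829228
R(1,1) = 99.063238 + (99.063238 − 111.912255)/3 = 94.780232
R(2,1) = 95.829228 + (95.829228 − 99.063238)/3 = 94.751225
R(2,2) = 94.751225 + (94.751225 − 94.780232)/15 = 94.749291

94.7493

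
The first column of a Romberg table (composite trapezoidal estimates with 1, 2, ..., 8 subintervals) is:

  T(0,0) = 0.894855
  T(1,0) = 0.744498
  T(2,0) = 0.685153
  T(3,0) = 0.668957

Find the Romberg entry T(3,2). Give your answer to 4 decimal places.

0.6634

Richardson extrapolation on the trapezoidal column (denominator 4−1=3):
T(2,1) = (4·0.685153 − 0.744498) / 3 = 0.665371
T(3,1) = (4·0.668957 − 0.685153) / 3 = 0.663558
T(3,2) = (16·0.663558 − 0.665371) / 15 = 0.663437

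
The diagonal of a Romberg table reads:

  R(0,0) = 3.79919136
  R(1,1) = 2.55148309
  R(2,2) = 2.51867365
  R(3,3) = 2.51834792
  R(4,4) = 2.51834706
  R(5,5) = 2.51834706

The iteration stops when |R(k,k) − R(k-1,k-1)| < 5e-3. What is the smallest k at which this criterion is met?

|R(1,1) − R(0,0)| = 1.24770827 ≥ 5e-3
|R(2,2) − R(1,1)| = 0.03280944 ≥ 5e-3
|R(3,3) − R(2,2)| = 0.00032573 < 5e-3

k = 3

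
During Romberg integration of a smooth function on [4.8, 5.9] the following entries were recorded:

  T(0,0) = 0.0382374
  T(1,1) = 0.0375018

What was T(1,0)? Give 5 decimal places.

From T(1,1) = (4·T(1,0) − T(0,0))/3, solve for T(1,0):
4·T(1,0) = 3·0.0375018 + 0.0382374 = 0.1507428
T(1,0) = 0.0376857

0.03769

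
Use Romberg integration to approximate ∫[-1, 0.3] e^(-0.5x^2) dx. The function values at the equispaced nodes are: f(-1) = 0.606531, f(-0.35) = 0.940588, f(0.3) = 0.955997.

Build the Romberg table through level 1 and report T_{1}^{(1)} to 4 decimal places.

T_{0}^{(0)} (trapezoid, 1 panel, h=1.3000): 1.015643
T_{1}^{(0)} (trapezoid, 2 panels, h=0.6500): 1.119204
T_{1}^{(1)} = 1.119204 + (1.119204 − 1.015643)/3 = 1.153724

1.1537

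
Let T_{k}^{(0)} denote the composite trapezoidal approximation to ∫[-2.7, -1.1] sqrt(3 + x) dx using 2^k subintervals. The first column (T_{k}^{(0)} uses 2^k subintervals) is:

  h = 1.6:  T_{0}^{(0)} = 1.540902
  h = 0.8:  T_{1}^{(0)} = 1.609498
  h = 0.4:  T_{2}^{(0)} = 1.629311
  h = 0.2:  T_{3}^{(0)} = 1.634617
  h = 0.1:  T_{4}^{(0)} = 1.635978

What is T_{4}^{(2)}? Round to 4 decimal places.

1.6364

Richardson extrapolation on the trapezoidal column (denominator 4−1=3):
T_{3}^{(1)} = (4·1.634617 − 1.629311) / 3 = 1.636386
T_{4}^{(1)} = 1.635978 + (1.635978 − 1.634617)/3 = 1.636432
T_{4}^{(2)} = (16·1.636432 − 1.636386) / 15 = 1.636435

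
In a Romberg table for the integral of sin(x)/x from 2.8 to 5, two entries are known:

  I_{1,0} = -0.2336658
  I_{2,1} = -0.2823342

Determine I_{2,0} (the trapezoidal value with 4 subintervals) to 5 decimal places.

From I_{2,1} = (4·I_{2,0} − I_{1,0})/3, solve for I_{2,0}:
4·I_{2,0} = 3·(-0.2823342) + (-0.2336658) = -1.0806684
I_{2,0} = -0.2701671

-0.27017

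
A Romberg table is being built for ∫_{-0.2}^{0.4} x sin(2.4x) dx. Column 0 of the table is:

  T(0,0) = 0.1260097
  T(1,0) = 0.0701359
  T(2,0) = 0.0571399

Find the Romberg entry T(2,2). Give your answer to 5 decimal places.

0.05289

Richardson extrapolation on the trapezoidal column (denominator 4−1=3):
T(1,1) = 0.0701359 + (0.0701359 − 0.1260097)/3 = 0.0515113
T(2,1) = 0.0571399 + (0.0571399 − 0.0701359)/3 = 0.0528079
T(2,2) = (16·0.0528079 − 0.0515113) / 15 = 0.0528943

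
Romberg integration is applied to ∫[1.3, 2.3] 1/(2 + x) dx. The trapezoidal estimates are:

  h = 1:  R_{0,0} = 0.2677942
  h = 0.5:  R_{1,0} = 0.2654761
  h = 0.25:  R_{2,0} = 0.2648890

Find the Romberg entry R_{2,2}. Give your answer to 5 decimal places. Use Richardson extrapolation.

0.26469

Richardson extrapolation on the trapezoidal column (denominator 4−1=3):
R_{1,1} = 0.2654761 + (0.2654761 − 0.2677942)/3 = 0.2647034
R_{2,1} = (4·0.2648890 − 0.2654761) / 3 = 0.2646933
R_{2,2} = 0.2646933 + (0.2646933 − 0.2647034)/15 = 0.2646926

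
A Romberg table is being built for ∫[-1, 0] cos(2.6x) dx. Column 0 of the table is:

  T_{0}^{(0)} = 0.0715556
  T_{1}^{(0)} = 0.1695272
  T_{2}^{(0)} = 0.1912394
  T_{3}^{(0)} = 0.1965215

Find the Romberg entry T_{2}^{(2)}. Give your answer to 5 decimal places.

T_{1}^{(1)} = 0.1695272 + (0.1695272 − 0.0715556)/3 = 0.2021844
T_{2}^{(1)} = (4·0.1912394 − 0.1695272) / 3 = 0.1984768
T_{2}^{(2)} = (16·0.1984768 − 0.2021844) / 15 = 0.1982296

0.19823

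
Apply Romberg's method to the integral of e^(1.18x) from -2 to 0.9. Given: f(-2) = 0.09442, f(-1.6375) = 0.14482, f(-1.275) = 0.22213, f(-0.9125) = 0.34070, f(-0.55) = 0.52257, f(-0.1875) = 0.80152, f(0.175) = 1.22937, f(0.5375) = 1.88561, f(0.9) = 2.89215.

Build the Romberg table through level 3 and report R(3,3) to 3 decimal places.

R(0,0) (trapezoid, 1 panel, h=2.9000): 4.33053
R(1,0) (trapezoid, 2 panels, h=1.4500): 2.92299
R(2,0) (trapezoid, 4 panels, h=0.7250): 2.51383
R(3,0) (trapezoid, 8 panels, h=0.3625): 2.40700
R(1,1) = 2.92299 + (2.92299 − 4.33053)/3 = 2.45381
R(2,1) = 2.51383 + (2.51383 − 2.92299)/3 = 2.37744
R(3,1) = 2.40700 + (2.40700 − 2.51383)/3 = 2.37139
R(2,2) = 2.37744 + (2.37744 − 2.45381)/15 = 2.37235
R(3,2) = 2.37139 + (2.37139 − 2.37744)/15 = 2.37099
R(3,3) = 2.37099 + (2.37099 − 2.37235)/63 = 2.37097

2.371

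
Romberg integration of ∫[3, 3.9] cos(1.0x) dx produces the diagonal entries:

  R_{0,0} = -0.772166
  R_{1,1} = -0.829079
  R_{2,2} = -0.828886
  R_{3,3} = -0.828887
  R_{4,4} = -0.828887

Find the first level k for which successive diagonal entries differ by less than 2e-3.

k = 2

|R_{1,1} − R_{0,0}| = 0.056913 ≥ 2e-3
|R_{2,2} − R_{1,1}| = 0.000193 < 2e-3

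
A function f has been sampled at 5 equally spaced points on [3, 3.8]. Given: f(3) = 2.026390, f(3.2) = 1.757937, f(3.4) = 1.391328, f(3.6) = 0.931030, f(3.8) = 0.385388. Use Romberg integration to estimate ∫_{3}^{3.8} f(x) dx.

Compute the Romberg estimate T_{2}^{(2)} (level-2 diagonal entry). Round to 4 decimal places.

1.0633

T_{0}^{(0)} (trapezoid, 1 panel, h=0.8000): 0.964711
T_{1}^{(0)} (trapezoid, 2 panels, h=0.4000): 1.038887
T_{2}^{(0)} (trapezoid, 4 panels, h=0.2000): 1.057237
T_{1}^{(1)} = 1.038887 + (1.038887 − 0.964711)/3 = 1.063612
T_{2}^{(1)} = 1.057237 + (1.057237 − 1.038887)/3 = 1.063354
T_{2}^{(2)} = 1.063354 + (1.063354 − 1.063612)/15 = 1.063337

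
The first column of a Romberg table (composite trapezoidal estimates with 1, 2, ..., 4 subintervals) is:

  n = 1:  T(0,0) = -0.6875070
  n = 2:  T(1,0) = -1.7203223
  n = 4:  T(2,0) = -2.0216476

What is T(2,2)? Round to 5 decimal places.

-2.12592

Richardson extrapolation on the trapezoidal column (denominator 4−1=3):
T(1,1) = -1.7203223 + (-1.7203223 − (-0.6875070))/3 = -2.0645941
T(2,1) = (4·(-2.0216476) − (-1.7203223)) / 3 = -2.1220894
T(2,2) = (16·(-2.1220894) − (-2.0645941)) / 15 = -2.1259224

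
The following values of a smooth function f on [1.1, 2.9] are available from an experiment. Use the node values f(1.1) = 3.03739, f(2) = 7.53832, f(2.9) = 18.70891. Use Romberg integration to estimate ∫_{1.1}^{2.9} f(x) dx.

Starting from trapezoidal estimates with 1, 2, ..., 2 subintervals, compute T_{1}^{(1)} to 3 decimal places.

T_{0}^{(0)} (trapezoid, 1 panel, h=1.8000): 19.57167
T_{1}^{(0)} (trapezoid, 2 panels, h=0.9000): 16.57032
T_{1}^{(1)} = 16.57032 + (16.57032 − 19.57167)/3 = 15.56987

15.570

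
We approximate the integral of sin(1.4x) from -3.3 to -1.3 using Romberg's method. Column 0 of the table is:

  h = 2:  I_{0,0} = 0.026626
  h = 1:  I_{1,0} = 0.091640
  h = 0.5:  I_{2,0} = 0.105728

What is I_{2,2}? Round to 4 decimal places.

I_{1,1} = (4·0.091640 − 0.026626) / 3 = 0.113311
I_{2,1} = 0.105728 + (0.105728 − 0.091640)/3 = 0.110424
I_{2,2} = 0.110424 + (0.110424 − 0.113311)/15 = 0.110232

0.1102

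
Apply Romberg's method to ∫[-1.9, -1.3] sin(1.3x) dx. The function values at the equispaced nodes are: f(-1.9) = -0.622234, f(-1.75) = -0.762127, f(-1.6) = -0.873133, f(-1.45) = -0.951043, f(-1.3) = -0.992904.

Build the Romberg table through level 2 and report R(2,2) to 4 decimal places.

R(0,0) (trapezoid, 1 panel, h=0.6000): -0.484541
R(1,0) (trapezoid, 2 panels, h=0.3000): -0.504211
R(2,0) (trapezoid, 4 panels, h=0.1500): -0.509081
R(1,1) = -0.504211 + (-0.504211 − (-0.484541))/3 = -0.510768
R(2,1) = -0.509081 + (-0.509081 − (-0.504211))/3 = -0.510704
R(2,2) = -0.510704 + (-0.510704 − (-0.510768))/15 = -0.510700

-0.5107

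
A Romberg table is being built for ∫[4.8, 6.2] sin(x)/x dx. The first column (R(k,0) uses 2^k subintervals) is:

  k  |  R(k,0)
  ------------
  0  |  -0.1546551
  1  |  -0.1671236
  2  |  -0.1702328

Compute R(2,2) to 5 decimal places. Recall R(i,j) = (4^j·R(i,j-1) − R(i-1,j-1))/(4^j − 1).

-0.17127

Richardson extrapolation on the trapezoidal column (denominator 4−1=3):
R(1,1) = -0.1671236 + (-0.1671236 − (-0.1546551))/3 = -0.1712798
R(2,1) = -0.1702328 + (-0.1702328 − (-0.1671236))/3 = -0.1712692
R(2,2) = -0.1712692 + (-0.1712692 − (-0.1712798))/15 = -0.1712685
(Column j=1 coincides with Simpson's rule on the same nodes.)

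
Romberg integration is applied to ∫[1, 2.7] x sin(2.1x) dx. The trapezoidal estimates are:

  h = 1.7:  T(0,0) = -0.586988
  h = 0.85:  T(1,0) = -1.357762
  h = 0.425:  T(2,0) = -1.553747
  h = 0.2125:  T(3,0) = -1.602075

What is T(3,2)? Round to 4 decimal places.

Richardson extrapolation on the trapezoidal column (denominator 4−1=3):
T(2,1) = -1.553747 + (-1.553747 − (-1.357762))/3 = -1.619075
T(3,1) = (4·(-1.602075) − (-1.553747)) / 3 = -1.618184
T(3,2) = -1.618184 + (-1.618184 − (-1.619075))/15 = -1.618125
(Column j=1 coincides with Simpson's rule on the same nodes.)

-1.6181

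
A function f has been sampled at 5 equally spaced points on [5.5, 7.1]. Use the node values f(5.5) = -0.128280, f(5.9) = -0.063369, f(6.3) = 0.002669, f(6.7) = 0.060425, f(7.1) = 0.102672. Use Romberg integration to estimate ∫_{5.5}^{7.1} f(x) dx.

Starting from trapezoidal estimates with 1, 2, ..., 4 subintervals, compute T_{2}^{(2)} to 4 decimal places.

-0.0043

T_{0}^{(0)} (trapezoid, 1 panel, h=1.6000): -0.020486
T_{1}^{(0)} (trapezoid, 2 panels, h=0.8000): -0.008108
T_{2}^{(0)} (trapezoid, 4 panels, h=0.4000): -0.005232
T_{1}^{(1)} = -0.008108 + (-0.008108 − (-0.020486))/3 = -0.003982
T_{2}^{(1)} = -0.005232 + (-0.005232 − (-0.008108))/3 = -0.004273
T_{2}^{(2)} = -0.004273 + (-0.004273 − (-0.003982))/15 = -0.004292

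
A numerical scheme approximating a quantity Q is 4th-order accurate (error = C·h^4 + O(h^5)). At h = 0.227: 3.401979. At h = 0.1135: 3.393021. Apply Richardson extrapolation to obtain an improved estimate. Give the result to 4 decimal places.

3.3924

The leading error scales as h^4; refining by a factor of 2 reduces it by 2^4 = 16.
Extrapolated value = (16·A(h/2) − A(h)) / (16 − 1)
= (16·3.393021 − 3.401979) / 15
= 50.886357 / 15 = 3.392424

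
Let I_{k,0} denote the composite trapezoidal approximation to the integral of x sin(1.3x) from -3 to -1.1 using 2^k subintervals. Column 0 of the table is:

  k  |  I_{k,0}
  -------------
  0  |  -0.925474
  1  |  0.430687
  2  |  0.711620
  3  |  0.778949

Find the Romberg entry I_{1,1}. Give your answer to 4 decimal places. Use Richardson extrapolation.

I_{1,1} = 0.430687 + (0.430687 − (-0.925474))/3 = 0.882741
(Column j=1 coincides with Simpson's rule on the same nodes.)

0.8827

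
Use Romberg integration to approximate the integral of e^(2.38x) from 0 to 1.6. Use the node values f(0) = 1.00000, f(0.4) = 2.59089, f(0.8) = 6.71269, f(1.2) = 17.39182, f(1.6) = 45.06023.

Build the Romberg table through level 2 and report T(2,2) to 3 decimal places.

T(0,0) (trapezoid, 1 panel, h=1.6000): 36.84818
T(1,0) (trapezoid, 2 panels, h=0.8000): 23.79424
T(2,0) (trapezoid, 4 panels, h=0.4000): 19.89021
T(1,1) = 23.79424 + (23.79424 − 36.84818)/3 = 19.44293
T(2,1) = 19.89021 + (19.89021 − 23.79424)/3 = 18.58887
T(2,2) = 18.58887 + (18.58887 − 19.44293)/15 = 18.53193

18.532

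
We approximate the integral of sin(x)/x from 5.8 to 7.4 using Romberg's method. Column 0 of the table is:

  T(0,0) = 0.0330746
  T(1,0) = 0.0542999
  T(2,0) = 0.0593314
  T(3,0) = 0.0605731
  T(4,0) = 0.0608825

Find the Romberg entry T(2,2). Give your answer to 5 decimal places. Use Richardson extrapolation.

Richardson extrapolation on the trapezoidal column (denominator 4−1=3):
T(1,1) = 0.0542999 + (0.0542999 − 0.0330746)/3 = 0.0613750
T(2,1) = 0.0593314 + (0.0593314 − 0.0542999)/3 = 0.0610086
T(2,2) = (16·0.0610086 − 0.0613750) / 15 = 0.0609842

0.06098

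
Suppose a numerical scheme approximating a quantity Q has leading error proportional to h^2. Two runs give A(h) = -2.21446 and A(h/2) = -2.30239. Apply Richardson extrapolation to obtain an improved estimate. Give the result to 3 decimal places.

-2.332

The leading error scales as h^2; refining by a factor of 2 reduces it by 2^2 = 4.
Extrapolated value = (4·A(h/2) − A(h)) / (4 − 1)
= (4·(-2.30239) − (-2.21446)) / 3
= -6.99510 / 3 = -2.33170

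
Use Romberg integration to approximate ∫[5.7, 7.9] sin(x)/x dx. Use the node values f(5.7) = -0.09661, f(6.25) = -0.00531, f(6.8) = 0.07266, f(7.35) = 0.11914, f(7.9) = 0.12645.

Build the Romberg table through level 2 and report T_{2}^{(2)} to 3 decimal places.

T_{0}^{(0)} (trapezoid, 1 panel, h=2.2000): 0.03282
T_{1}^{(0)} (trapezoid, 2 panels, h=1.1000): 0.09634
T_{2}^{(0)} (trapezoid, 4 panels, h=0.5500): 0.11078
T_{1}^{(1)} = 0.09634 + (0.09634 − 0.03282)/3 = 0.11751
T_{2}^{(1)} = 0.11078 + (0.11078 − 0.09634)/3 = 0.11559
T_{2}^{(2)} = 0.11559 + (0.11559 − 0.11751)/15 = 0.11546

0.115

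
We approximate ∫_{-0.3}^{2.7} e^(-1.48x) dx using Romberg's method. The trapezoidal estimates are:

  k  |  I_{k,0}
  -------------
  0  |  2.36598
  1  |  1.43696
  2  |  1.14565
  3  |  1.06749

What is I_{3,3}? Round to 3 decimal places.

1.041

Richardson extrapolation on the trapezoidal column (denominator 4−1=3):
I_{1,1} = (4·1.43696 − 2.36598) / 3 = 1.12729
I_{2,1} = 1.14565 + (1.14565 − 1.43696)/3 = 1.04855
I_{3,1} = 1.06749 + (1.06749 − 1.14565)/3 = 1.04144
I_{2,2} = 1.04855 + (1.04855 − 1.12729)/15 = 1.04330
I_{3,2} = (16·1.04144 − 1.04855) / 15 = 1.04097
I_{3,3} = 1.04097 + (1.04097 − 1.04330)/63 = 1.04093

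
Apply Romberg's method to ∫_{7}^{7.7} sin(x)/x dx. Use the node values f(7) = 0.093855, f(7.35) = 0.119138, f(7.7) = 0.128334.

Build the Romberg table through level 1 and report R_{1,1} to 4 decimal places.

R_{0,0} (trapezoid, 1 panel, h=0.7000): 0.077766
R_{1,0} (trapezoid, 2 panels, h=0.3500): 0.080581
R_{1,1} = 0.080581 + (0.080581 − 0.077766)/3 = 0.081519

0.0815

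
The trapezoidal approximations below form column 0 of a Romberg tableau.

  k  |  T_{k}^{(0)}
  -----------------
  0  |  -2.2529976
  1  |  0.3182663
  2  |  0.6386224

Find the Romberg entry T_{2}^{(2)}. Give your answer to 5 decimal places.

0.71674

T_{1}^{(1)} = 0.3182663 + (0.3182663 − (-2.2529976))/3 = 1.1753543
T_{2}^{(1)} = 0.6386224 + (0.6386224 − 0.3182663)/3 = 0.7454078
T_{2}^{(2)} = (16·0.7454078 − 1.1753543) / 15 = 0.7167447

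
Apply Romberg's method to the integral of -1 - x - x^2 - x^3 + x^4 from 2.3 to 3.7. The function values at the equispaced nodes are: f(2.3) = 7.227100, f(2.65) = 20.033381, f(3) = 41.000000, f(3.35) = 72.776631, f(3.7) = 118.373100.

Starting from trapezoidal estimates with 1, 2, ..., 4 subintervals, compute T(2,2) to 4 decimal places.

T(0,0) (trapezoid, 1 panel, h=1.4000): 87.920140
T(1,0) (trapezoid, 2 panels, h=0.7000): 72.660070
T(2,0) (trapezoid, 4 panels, h=0.3500): 68.813539
T(1,1) = 72.660070 + (72.660070 − 87.920140)/3 = 67.573380
T(2,1) = 68.813539 + (68.813539 − 72.660070)/3 = 67.531362
T(2,2) = 67.531362 + (67.531362 − 67.573380)/15 = 67.528561

67.5286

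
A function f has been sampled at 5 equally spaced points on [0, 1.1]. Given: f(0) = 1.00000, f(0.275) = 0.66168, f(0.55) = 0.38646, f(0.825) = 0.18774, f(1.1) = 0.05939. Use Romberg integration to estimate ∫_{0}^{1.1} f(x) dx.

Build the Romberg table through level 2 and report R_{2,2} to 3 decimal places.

0.480

R_{0,0} (trapezoid, 1 panel, h=1.1000): 0.58266
R_{1,0} (trapezoid, 2 panels, h=0.5500): 0.50389
R_{2,0} (trapezoid, 4 panels, h=0.2750): 0.48553
R_{1,1} = 0.50389 + (0.50389 − 0.58266)/3 = 0.47763
R_{2,1} = 0.48553 + (0.48553 − 0.50389)/3 = 0.47941
R_{2,2} = 0.47941 + (0.47941 − 0.47763)/15 = 0.47953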